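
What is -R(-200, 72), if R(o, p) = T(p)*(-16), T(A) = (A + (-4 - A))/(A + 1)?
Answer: -64/73 ≈ -0.87671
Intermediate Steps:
T(A) = -4/(1 + A)
R(o, p) = 64/(1 + p) (R(o, p) = -4/(1 + p)*(-16) = 64/(1 + p))
-R(-200, 72) = -64/(1 + 72) = -64/73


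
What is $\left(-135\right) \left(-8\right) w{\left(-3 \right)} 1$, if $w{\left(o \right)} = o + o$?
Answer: $-6480$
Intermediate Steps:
$w{\left(o \right)} = 2 o$
$\left(-135\right) \left(-8\right) w{\left(-3 \right)} 1 = \left(-135\right) \left(-8\right) 2 \left(-3\right) 1 = 1080 \left(\left(-6\right) 1\right) = 1080 \left(-6\right) = -6480$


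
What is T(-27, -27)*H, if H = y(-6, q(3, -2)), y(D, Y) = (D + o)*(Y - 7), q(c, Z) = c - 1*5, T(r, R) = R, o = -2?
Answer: -1944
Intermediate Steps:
q(c, Z) = -5 + c (q(c, Z) = c - 5 = -5 + c)
y(D, Y) = (-7 + Y)*(-2 + D) (y(D, Y) = (D - 2)*(Y - 7) = (-2 + D)*(-7 + Y) = (-7 + Y)*(-2 + D))
H = 72 (H = 14 - 7*(-6) - 2*(-5 + 3) - 6*(-5 + 3) = 14 + 42 - 2*(-2) - 6*(-2) = 14 + 42 + 4 + 12 = 72)
T(-27, -27)*H = -27*72 = -1944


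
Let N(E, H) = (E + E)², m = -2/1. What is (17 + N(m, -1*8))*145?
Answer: 4785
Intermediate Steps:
m = -2 (m = -2*1 = -2)
N(E, H) = 4*E² (N(E, H) = (2*E)² = 4*E²)
(17 + N(m, -1*8))*145 = (17 + 4*(-2)²)*145 = (17 + 4*4)*145 = (17 + 16)*145 = 33*145 = 4785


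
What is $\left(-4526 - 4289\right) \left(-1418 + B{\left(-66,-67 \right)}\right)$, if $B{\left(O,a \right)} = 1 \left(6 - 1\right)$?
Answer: $12455595$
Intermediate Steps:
$B{\left(O,a \right)} = 5$ ($B{\left(O,a \right)} = 1 \cdot 5 = 5$)
$\left(-4526 - 4289\right) \left(-1418 + B{\left(-66,-67 \right)}\right) = \left(-4526 - 4289\right) \left(-1418 + 5\right) = \left(-4526 - 4289\right) \left(-1413\right) = \left(-8815\right) \left(-1413\right) = 12455595$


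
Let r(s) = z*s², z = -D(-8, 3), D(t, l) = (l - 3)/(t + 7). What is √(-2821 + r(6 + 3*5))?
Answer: I*√2821 ≈ 53.113*I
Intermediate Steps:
D(t, l) = (-3 + l)/(7 + t)
z = 0 (z = -(-3 + 3)/(7 - 8) = -0/(-1) = -(-1)*0 = -1*0 = 0)
r(s) = 0 (r(s) = 0*s² = 0)
√(-2821 + r(6 + 3*5)) = √(-2821 + 0) = √(-2821) = I*√2821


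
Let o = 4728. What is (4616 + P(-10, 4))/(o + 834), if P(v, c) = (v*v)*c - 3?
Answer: 557/618 ≈ 0.90129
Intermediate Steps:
P(v, c) = -3 + c*v² (P(v, c) = v²*c - 3 = c*v² - 3 = -3 + c*v²)
(4616 + P(-10, 4))/(o + 834) = (4616 + (-3 + 4*(-10)²))/(4728 + 834) = (4616 + (-3 + 4*100))/5562 = (4616 + (-3 + 400))*(1/5562) = (4616 + 397)*(1/5562) = 5013*(1/5562) = 557/618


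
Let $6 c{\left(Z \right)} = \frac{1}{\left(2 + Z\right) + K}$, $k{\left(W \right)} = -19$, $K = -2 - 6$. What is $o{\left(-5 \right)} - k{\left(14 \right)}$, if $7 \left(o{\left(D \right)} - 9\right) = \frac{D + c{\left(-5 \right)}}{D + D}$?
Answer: $\frac{129691}{4620} \approx 28.072$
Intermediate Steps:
$K = -8$ ($K = -2 - 6 = -8$)
$c{\left(Z \right)} = \frac{1}{6 \left(-6 + Z\right)}$ ($c{\left(Z \right)} = \frac{1}{6 \left(\left(2 + Z\right) - 8\right)} = \frac{1}{6 \left(-6 + Z\right)}$)
$o{\left(D \right)} = 9 + \frac{- \frac{1}{66} + D}{14 D}$ ($o{\left(D \right)} = 9 + \frac{\left(D + \frac{1}{6 \left(-6 - 5\right)}\right) \frac{1}{D + D}}{7} = 9 + \frac{\left(D + \frac{1}{6 \left(-11\right)}\right) \frac{1}{2 D}}{7} = 9 + \frac{\left(D + \frac{1}{6} \left(- \frac{1}{11}\right)\right) \frac{1}{2 D}}{7} = 9 + \frac{\left(D - \frac{1}{66}\right) \frac{1}{2 D}}{7} = 9 + \frac{\left(- \frac{1}{66} + D\right) \frac{1}{2 D}}{7} = 9 + \frac{\frac{1}{2} \frac{1}{D} \left(- \frac{1}{66} + D\right)}{7} = 9 + \frac{- \frac{1}{66} + D}{14 D}$)
$o{\left(-5 \right)} - k{\left(14 \right)} = \frac{-1 + 8382 \left(-5\right)}{924 \left(-5\right)} - -19 = \frac{1}{924} \left(- \frac{1}{5}\right) \left(-1 - 41910\right) + 19 = \frac{1}{924} \left(- \frac{1}{5}\right) \left(-41911\right) + 19 = \frac{41911}{4620} + 19 = \frac{129691}{4620}$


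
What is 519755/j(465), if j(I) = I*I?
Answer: 103951/43245 ≈ 2.4038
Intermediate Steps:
j(I) = I²
519755/j(465) = 519755/(465²) = 519755/216225 = 519755*(1/216225) = 103951/43245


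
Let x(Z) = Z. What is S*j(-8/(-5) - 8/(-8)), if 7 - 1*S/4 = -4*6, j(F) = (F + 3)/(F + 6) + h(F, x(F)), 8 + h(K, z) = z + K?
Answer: -57288/215 ≈ -266.46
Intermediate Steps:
h(K, z) = -8 + K + z (h(K, z) = -8 + (z + K) = -8 + (K + z) = -8 + K + z)
j(F) = -8 + 2*F + (3 + F)/(6 + F) (j(F) = (F + 3)/(F + 6) + (-8 + F + F) = (3 + F)/(6 + F) + (-8 + 2*F) = -8 + 2*F + (3 + F)/(6 + F))
S = 124 (S = 28 - (-16)*6 = 28 - 4*(-24) = 28 + 96 = 124)
S*j(-8/(-5) - 8/(-8)) = 124*((-45 + 2*(-8/(-5) - 8/(-8))² + 5*(-8/(-5) - 8/(-8)))/(6 + (-8/(-5) - 8/(-8)))) = 124*((-45 + 2*(-8*(-⅕) - 8*(-⅛))² + 5*(-8*(-⅕) - 8*(-⅛)))/(6 + (-8*(-⅕) - 8*(-⅛)))) = 124*((-45 + 2*(8/5 + 1)² + 5*(8/5 + 1))/(6 + (8/5 + 1))) = 124*((-45 + 2*(13/5)² + 5*(13/5))/(6 + 13/5)) = 124*((-45 + 2*(169/25) + 13)/(43/5)) = 124*(5*(-45 + 338/25 + 13)/43) = 124*((5/43)*(-462/25)) = 124*(-462/215) = -57288/215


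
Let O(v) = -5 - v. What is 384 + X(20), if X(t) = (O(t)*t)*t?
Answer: -9616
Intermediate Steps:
X(t) = t²*(-5 - t) (X(t) = ((-5 - t)*t)*t = (t*(-5 - t))*t = t²*(-5 - t))
384 + X(20) = 384 + 20²*(-5 - 1*20) = 384 + 400*(-5 - 20) = 384 + 400*(-25) = 384 - 10000 = -9616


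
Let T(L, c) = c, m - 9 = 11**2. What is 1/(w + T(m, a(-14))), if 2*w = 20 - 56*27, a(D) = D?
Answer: -1/760 ≈ -0.0013158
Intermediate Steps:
m = 130 (m = 9 + 11**2 = 9 + 121 = 130)
w = -746 (w = (20 - 56*27)/2 = (20 - 1512)/2 = (1/2)*(-1492) = -746)
1/(w + T(m, a(-14))) = 1/(-746 - 14) = 1/(-760) = -1/760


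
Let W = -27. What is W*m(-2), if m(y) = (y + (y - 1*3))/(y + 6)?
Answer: 189/4 ≈ 47.250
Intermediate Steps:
m(y) = (-3 + 2*y)/(6 + y) (m(y) = (y + (y - 3))/(6 + y) = (y + (-3 + y))/(6 + y) = (-3 + 2*y)/(6 + y))
W*m(-2) = -27*(-3 + 2*(-2))/(6 - 2) = -27*(-3 - 4)/4 = -27*(-7)/4 = -27*(-7/4) = 189/4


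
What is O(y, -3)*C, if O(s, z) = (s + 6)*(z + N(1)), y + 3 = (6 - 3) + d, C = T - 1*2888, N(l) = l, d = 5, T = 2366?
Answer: 11484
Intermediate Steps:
C = -522 (C = 2366 - 1*2888 = 2366 - 2888 = -522)
y = 5 (y = -3 + ((6 - 3) + 5) = -3 + (3 + 5) = -3 + 8 = 5)
O(s, z) = (1 + z)*(6 + s) (O(s, z) = (s + 6)*(z + 1) = (6 + s)*(1 + z) = (1 + z)*(6 + s))
O(y, -3)*C = (6 + 5 + 6*(-3) + 5*(-3))*(-522) = (6 + 5 - 18 - 15)*(-522) = -22*(-522) = 11484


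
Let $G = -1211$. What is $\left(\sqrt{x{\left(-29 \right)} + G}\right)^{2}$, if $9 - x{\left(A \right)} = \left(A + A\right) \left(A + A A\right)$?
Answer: $45894$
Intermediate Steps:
$x{\left(A \right)} = 9 - 2 A \left(A + A^{2}\right)$ ($x{\left(A \right)} = 9 - \left(A + A\right) \left(A + A A\right) = 9 - 2 A \left(A + A^{2}\right)$)
$\left(\sqrt{x{\left(-29 \right)} + G}\right)^{2} = \left(\sqrt{\left(9 - 2 \left(-29\right)^{2} - 2 \left(-29\right)^{3}\right) - 1211}\right)^{2} = \left(\sqrt{\left(9 - 1682 - -48778\right) - 1211}\right)^{2} = \left(\sqrt{\left(9 - 1682 + 48778\right) - 1211}\right)^{2} = \left(\sqrt{47105 - 1211}\right)^{2} = \left(\sqrt{45894}\right)^{2} = 45894$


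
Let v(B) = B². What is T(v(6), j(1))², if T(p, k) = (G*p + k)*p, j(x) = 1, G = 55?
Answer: 5085971856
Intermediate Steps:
T(p, k) = p*(k + 55*p) (T(p, k) = (55*p + k)*p = (k + 55*p)*p = p*(k + 55*p))
T(v(6), j(1))² = (6²*(1 + 55*6²))² = (36*(1 + 55*36))² = (36*(1 + 1980))² = (36*1981)² = 71316² = 5085971856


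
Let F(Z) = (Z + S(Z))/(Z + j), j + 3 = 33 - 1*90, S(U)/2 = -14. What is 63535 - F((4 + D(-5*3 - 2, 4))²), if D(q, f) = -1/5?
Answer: 72366026/1139 ≈ 63535.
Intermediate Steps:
S(U) = -28 (S(U) = 2*(-14) = -28)
j = -60 (j = -3 + (33 - 1*90) = -3 + (33 - 90) = -3 - 57 = -60)
D(q, f) = -⅕ (D(q, f) = -1*⅕ = -⅕)
F(Z) = (-28 + Z)/(-60 + Z) (F(Z) = (Z - 28)/(Z - 60) = (-28 + Z)/(-60 + Z))
63535 - F((4 + D(-5*3 - 2, 4))²) = 63535 - (-28 + (4 - ⅕)²)/(-60 + (4 - ⅕)²) = 63535 - (-28 + (19/5)²)/(-60 + (19/5)²) = 63535 - (-28 + 361/25)/(-60 + 361/25) = 63535 - (-339)/((-1139/25)*25) = 63535 - (-25)*(-339)/(1139*25) = 63535 - 1*339/1139 = 63535 - 339/1139 = 72366026/1139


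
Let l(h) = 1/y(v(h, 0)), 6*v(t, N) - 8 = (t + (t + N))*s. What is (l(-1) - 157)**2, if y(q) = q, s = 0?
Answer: 390625/16 ≈ 24414.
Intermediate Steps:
v(t, N) = 4/3 (v(t, N) = 4/3 + ((t + (t + N))*0)/6 = 4/3 + ((t + (N + t))*0)/6 = 4/3 + ((N + 2*t)*0)/6 = 4/3 + (1/6)*0 = 4/3 + 0 = 4/3)
l(h) = 3/4 (l(h) = 1/(4/3) = 3/4)
(l(-1) - 157)**2 = (3/4 - 157)**2 = (-625/4)**2 = 390625/16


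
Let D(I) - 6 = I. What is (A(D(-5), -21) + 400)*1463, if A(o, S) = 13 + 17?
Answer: 629090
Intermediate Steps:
D(I) = 6 + I
A(o, S) = 30
(A(D(-5), -21) + 400)*1463 = (30 + 400)*1463 = 430*1463 = 629090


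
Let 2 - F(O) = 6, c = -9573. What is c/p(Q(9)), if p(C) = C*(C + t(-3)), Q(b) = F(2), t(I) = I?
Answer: -9573/28 ≈ -341.89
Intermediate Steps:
F(O) = -4 (F(O) = 2 - 1*6 = 2 - 6 = -4)
Q(b) = -4
p(C) = C*(-3 + C) (p(C) = C*(C - 3) = C*(-3 + C))
c/p(Q(9)) = -9573*(-1/(4*(-3 - 4))) = -9573/((-4*(-7))) = -9573/28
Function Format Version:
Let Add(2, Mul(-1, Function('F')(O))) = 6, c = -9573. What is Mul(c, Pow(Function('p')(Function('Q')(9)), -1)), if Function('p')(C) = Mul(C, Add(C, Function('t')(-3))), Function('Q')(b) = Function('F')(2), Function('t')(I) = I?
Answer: Rational(-9573, 28) ≈ -341.89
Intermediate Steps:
Function('F')(O) = -4 (Function('F')(O) = Add(2, Mul(-1, 6)) = Add(2, -6) = -4)
Function('Q')(b) = -4
Function('p')(C) = Mul(C, Add(-3, C)) (Function('p')(C) = Mul(C, Add(C, -3)) = Mul(C, Add(-3, C)))
Mul(c, Pow(Function('p')(Function('Q')(9)), -1)) = Mul(-9573, Pow(Mul(-4, Add(-3, -4)), -1)) = Mul(-9573, Pow(Mul(-4, -7), -1)) = Mul(-9573, Pow(28, -1)) = Mul(-9573, Rational(1, 28)) = Rational(-9573, 28)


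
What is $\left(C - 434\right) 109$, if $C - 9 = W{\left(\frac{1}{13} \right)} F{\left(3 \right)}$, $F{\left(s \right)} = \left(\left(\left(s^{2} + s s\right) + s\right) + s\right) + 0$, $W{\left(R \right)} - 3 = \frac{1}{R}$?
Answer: $-4469$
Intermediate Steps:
$W{\left(R \right)} = 3 + \frac{1}{R}$
$F{\left(s \right)} = 2 s + 2 s^{2}$ ($F{\left(s \right)} = \left(\left(\left(s^{2} + s^{2}\right) + s\right) + s\right) + 0 = \left(\left(2 s^{2} + s\right) + s\right) + 0 = \left(\left(s + 2 s^{2}\right) + s\right) + 0 = \left(2 s + 2 s^{2}\right) + 0 = 2 s + 2 s^{2}$)
$C = 393$ ($C = 9 + \left(3 + \frac{1}{\frac{1}{13}}\right) 2 \cdot 3 \left(1 + 3\right) = 9 + \left(3 + \frac{1}{\frac{1}{13}}\right) 2 \cdot 3 \cdot 4 = 9 + \left(3 + 13\right) 24 = 9 + 16 \cdot 24 = 9 + 384 = 393$)
$\left(C - 434\right) 109 = \left(393 - 434\right) 109 = \left(-41\right) 109 = -4469$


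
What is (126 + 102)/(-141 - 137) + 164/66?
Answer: 7636/4587 ≈ 1.6647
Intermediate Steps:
(126 + 102)/(-141 - 137) + 164/66 = 228/(-278) + 164*(1/66) = 228*(-1/278) + 82/33 = -114/139 + 82/33 = 7636/4587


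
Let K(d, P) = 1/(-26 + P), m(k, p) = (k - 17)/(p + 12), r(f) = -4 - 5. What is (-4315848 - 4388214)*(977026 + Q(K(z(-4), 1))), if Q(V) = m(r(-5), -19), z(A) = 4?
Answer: -59528890462896/7 ≈ -8.5041e+12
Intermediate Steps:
r(f) = -9
m(k, p) = (-17 + k)/(12 + p)
Q(V) = 26/7 (Q(V) = (-17 - 9)/(12 - 19) = -26/(-7) = -⅐*(-26) = 26/7)
(-4315848 - 4388214)*(977026 + Q(K(z(-4), 1))) = (-4315848 - 4388214)*(977026 + 26/7) = -8704062*6839208/7 = -59528890462896/7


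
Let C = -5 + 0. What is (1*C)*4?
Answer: -20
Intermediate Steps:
C = -5
(1*C)*4 = (1*(-5))*4 = -5*4 = -20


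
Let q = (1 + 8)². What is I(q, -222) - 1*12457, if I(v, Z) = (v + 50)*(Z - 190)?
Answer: -66429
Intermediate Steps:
q = 81 (q = 9² = 81)
I(v, Z) = (-190 + Z)*(50 + v) (I(v, Z) = (50 + v)*(-190 + Z) = (-190 + Z)*(50 + v))
I(q, -222) - 1*12457 = (-9500 - 190*81 + 50*(-222) - 222*81) - 1*12457 = (-9500 - 15390 - 11100 - 17982) - 12457 = -53972 - 12457 = -66429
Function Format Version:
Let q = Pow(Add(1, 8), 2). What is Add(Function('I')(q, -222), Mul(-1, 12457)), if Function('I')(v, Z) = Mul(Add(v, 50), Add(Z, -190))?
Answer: -66429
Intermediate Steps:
q = 81 (q = Pow(9, 2) = 81)
Function('I')(v, Z) = Mul(Add(-190, Z), Add(50, v)) (Function('I')(v, Z) = Mul(Add(50, v), Add(-190, Z)) = Mul(Add(-190, Z), Add(50, v)))
Add(Function('I')(q, -222), Mul(-1, 12457)) = Add(Add(-9500, Mul(-190, 81), Mul(50, -222), Mul(-222, 81)), Mul(-1, 12457)) = Add(Add(-9500, -15390, -11100, -17982), -12457) = Add(-53972, -12457) = -66429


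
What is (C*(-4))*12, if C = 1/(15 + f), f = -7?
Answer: -6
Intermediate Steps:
C = 1/8 (C = 1/(15 - 7) = 1/8 ≈ 0.12500)
(C*(-4))*12 = ((1/8)*(-4))*12 = -1/2*12 = -6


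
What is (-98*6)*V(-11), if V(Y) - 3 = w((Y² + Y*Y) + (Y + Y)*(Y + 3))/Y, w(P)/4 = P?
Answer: 87612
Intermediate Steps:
w(P) = 4*P
V(Y) = 3 + (8*Y² + 8*Y*(3 + Y))/Y (V(Y) = 3 + (4*((Y² + Y*Y) + (Y + Y)*(Y + 3)))/Y = 3 + (4*((Y² + Y²) + (2*Y)*(3 + Y)))/Y = 3 + (4*(2*Y² + 2*Y*(3 + Y)))/Y = 3 + (8*Y² + 8*Y*(3 + Y))/Y)
(-98*6)*V(-11) = (-98*6)*(27 + 16*(-11)) = -588*(27 - 176) = -588*(-149) = 87612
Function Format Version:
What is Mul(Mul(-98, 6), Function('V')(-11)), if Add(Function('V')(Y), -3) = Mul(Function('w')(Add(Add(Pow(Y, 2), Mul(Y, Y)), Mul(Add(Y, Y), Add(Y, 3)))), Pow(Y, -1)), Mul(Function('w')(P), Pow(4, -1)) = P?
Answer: 87612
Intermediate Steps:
Function('w')(P) = Mul(4, P)
Function('V')(Y) = Add(3, Mul(Pow(Y, -1), Add(Mul(8, Pow(Y, 2)), Mul(8, Y, Add(3, Y))))) (Function('V')(Y) = Add(3, Mul(Mul(4, Add(Add(Pow(Y, 2), Mul(Y, Y)), Mul(Add(Y, Y), Add(Y, 3)))), Pow(Y, -1))) = Add(3, Mul(Mul(4, Add(Add(Pow(Y, 2), Pow(Y, 2)), Mul(Mul(2, Y), Add(3, Y)))), Pow(Y, -1))) = Add(3, Mul(Mul(4, Add(Mul(2, Pow(Y, 2)), Mul(2, Y, Add(3, Y)))), Pow(Y, -1))) = Add(3, Mul(Add(Mul(8, Pow(Y, 2)), Mul(8, Y, Add(3, Y))), Pow(Y, -1))) = Add(3, Mul(Pow(Y, -1), Add(Mul(8, Pow(Y, 2)), Mul(8, Y, Add(3, Y))))))
Mul(Mul(-98, 6), Function('V')(-11)) = Mul(Mul(-98, 6), Add(27, Mul(16, -11))) = Mul(-588, Add(27, -176)) = Mul(-588, -149) = 87612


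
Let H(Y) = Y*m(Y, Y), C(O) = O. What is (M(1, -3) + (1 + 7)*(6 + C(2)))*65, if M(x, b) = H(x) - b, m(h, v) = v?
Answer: 4420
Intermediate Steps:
H(Y) = Y² (H(Y) = Y*Y = Y²)
M(x, b) = x² - b
(M(1, -3) + (1 + 7)*(6 + C(2)))*65 = ((1² - 1*(-3)) + (1 + 7)*(6 + 2))*65 = ((1 + 3) + 8*8)*65 = (4 + 64)*65 = 68*65 = 4420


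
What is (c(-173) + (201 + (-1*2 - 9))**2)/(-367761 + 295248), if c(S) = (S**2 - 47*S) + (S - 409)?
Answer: -24526/24171 ≈ -1.0147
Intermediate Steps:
c(S) = -409 + S**2 - 46*S (c(S) = (S**2 - 47*S) + (-409 + S) = -409 + S**2 - 46*S)
(c(-173) + (201 + (-1*2 - 9))**2)/(-367761 + 295248) = ((-409 + (-173)**2 - 46*(-173)) + (201 + (-1*2 - 9))**2)/(-367761 + 295248) = ((-409 + 29929 + 7958) + (201 + (-2 - 9))**2)/(-72513) = (37478 + (201 - 11)**2)*(-1/72513) = (37478 + 190**2)*(-1/72513) = (37478 + 36100)*(-1/72513) = 73578*(-1/72513) = -24526/24171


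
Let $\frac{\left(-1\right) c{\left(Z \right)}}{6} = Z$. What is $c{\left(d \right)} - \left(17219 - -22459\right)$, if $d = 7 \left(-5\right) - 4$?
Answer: $-39444$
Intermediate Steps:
$d = -39$ ($d = -35 - 4 = -39$)
$c{\left(Z \right)} = - 6 Z$
$c{\left(d \right)} - \left(17219 - -22459\right) = \left(-6\right) \left(-39\right) - \left(17219 - -22459\right) = 234 - \left(17219 + 22459\right) = 234 - 39678 = -39444$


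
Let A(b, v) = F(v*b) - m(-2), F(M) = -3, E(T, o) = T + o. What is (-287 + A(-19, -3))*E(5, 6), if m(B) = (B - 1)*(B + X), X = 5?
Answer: -3091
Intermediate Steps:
m(B) = (-1 + B)*(5 + B) (m(B) = (B - 1)*(B + 5) = (-1 + B)*(5 + B))
A(b, v) = 6 (A(b, v) = -3 - (-5 + (-2)² + 4*(-2)) = -3 - (-5 + 4 - 8) = -3 - 1*(-9) = -3 + 9 = 6)
(-287 + A(-19, -3))*E(5, 6) = (-287 + 6)*(5 + 6) = -281*11 = -3091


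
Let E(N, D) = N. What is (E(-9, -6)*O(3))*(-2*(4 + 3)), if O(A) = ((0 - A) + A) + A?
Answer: 378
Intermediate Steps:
O(A) = A (O(A) = (-A + A) + A = 0 + A = A)
(E(-9, -6)*O(3))*(-2*(4 + 3)) = (-9*3)*(-2*(4 + 3)) = -(-54)*7 = -27*(-14) = 378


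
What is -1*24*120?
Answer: -2880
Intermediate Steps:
-1*24*120 = -24*120 = -2880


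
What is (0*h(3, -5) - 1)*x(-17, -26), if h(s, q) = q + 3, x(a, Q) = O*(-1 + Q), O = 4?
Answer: 108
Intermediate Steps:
x(a, Q) = -4 + 4*Q (x(a, Q) = 4*(-1 + Q) = -4 + 4*Q)
h(s, q) = 3 + q
(0*h(3, -5) - 1)*x(-17, -26) = (0*(3 - 5) - 1)*(-4 + 4*(-26)) = (0*(-2) - 1)*(-4 - 104) = (0 - 1)*(-108) = -1*(-108) = 108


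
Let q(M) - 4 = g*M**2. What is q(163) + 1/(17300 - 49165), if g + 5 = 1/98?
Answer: -413985268483/3122770 ≈ -1.3257e+5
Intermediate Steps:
g = -489/98 (g = -5 + 1/98 = -489/98 ≈ -4.9898)
q(M) = 4 - 489*M**2/98
q(163) + 1/(17300 - 49165) = (4 - 489/98*163**2) + 1/(17300 - 49165) = (4 - 489/98*26569) + 1/(-31865) = (4 - 12992241/98) - 1/31865 = -12991849/98 - 1/31865 = -413985268483/3122770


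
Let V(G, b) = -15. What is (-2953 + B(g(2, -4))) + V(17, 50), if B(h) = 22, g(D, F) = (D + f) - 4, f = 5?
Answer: -2946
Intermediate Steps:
g(D, F) = 1 + D (g(D, F) = (D + 5) - 4 = (5 + D) - 4 = 1 + D)
(-2953 + B(g(2, -4))) + V(17, 50) = (-2953 + 22) - 15 = -2931 - 15 = -2946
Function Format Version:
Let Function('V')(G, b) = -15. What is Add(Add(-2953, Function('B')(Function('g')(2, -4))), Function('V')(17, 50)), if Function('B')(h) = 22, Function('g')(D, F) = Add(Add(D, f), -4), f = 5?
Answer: -2946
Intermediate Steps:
Function('g')(D, F) = Add(1, D) (Function('g')(D, F) = Add(Add(D, 5), -4) = Add(Add(5, D), -4) = Add(1, D))
Add(Add(-2953, Function('B')(Function('g')(2, -4))), Function('V')(17, 50)) = Add(Add(-2953, 22), -15) = Add(-2931, -15) = -2946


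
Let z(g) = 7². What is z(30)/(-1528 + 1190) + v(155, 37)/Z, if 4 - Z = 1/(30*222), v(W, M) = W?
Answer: 347612089/9003982 ≈ 38.607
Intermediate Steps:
Z = 26639/6660 (Z = 4 - 1/(30*222) = 4 - 1/6660 = 26639/6660 ≈ 3.9999)
z(g) = 49
z(30)/(-1528 + 1190) + v(155, 37)/Z = 49/(-1528 + 1190) + 155/(26639/6660) = 49/(-338) + 155*(6660/26639) = 49*(-1/338) + 1032300/26639 = -49/338 + 1032300/26639 = 347612089/9003982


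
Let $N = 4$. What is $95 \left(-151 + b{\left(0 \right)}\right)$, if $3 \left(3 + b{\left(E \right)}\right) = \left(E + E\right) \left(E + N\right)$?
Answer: $-14630$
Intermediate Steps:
$b{\left(E \right)} = -3 + \frac{2 E \left(4 + E\right)}{3}$ ($b{\left(E \right)} = -3 + \frac{\left(E + E\right) \left(E + 4\right)}{3} = -3 + \frac{2 E \left(4 + E\right)}{3}$)
$95 \left(-151 + b{\left(0 \right)}\right) = 95 \left(-151 + \left(-3 + \frac{2 \cdot 0^{2}}{3} + \frac{8}{3} \cdot 0\right)\right) = 95 \left(-151 + \left(-3 + \frac{2}{3} \cdot 0 + 0\right)\right) = 95 \left(-151 + \left(-3 + 0 + 0\right)\right) = 95 \left(-151 - 3\right) = 95 \left(-154\right) = -14630$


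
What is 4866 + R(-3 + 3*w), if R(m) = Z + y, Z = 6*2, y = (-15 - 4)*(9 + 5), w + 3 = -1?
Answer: 4612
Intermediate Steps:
w = -4 (w = -3 - 1 = -4)
y = -266 (y = -19*14 = -266)
Z = 12
R(m) = -254 (R(m) = 12 - 266 = -254)
4866 + R(-3 + 3*w) = 4866 - 254 = 4612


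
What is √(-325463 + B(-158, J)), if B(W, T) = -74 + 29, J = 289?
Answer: 2*I*√81377 ≈ 570.53*I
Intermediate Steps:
B(W, T) = -45
√(-325463 + B(-158, J)) = √(-325463 - 45) = √(-325508) = 2*I*√81377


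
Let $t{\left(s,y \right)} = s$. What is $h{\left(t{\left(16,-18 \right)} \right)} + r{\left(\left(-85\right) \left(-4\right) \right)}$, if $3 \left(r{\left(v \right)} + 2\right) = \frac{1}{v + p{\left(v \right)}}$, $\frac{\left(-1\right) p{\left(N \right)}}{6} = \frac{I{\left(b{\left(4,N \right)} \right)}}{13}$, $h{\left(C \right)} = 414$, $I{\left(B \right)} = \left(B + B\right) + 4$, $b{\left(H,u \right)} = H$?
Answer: $\frac{5374141}{13044} \approx 412.0$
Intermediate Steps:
$I{\left(B \right)} = 4 + 2 B$ ($I{\left(B \right)} = 2 B + 4 = 4 + 2 B$)
$p{\left(N \right)} = - \frac{72}{13}$ ($p{\left(N \right)} = - 6 \frac{4 + 2 \cdot 4}{13} = - 6 \left(4 + 8\right) \frac{1}{13} = - 6 \cdot 12 \cdot \frac{1}{13} = \left(-6\right) \frac{12}{13} = - \frac{72}{13}$)
$r{\left(v \right)} = -2 + \frac{1}{3 \left(- \frac{72}{13} + v\right)}$ ($r{\left(v \right)} = -2 + \frac{1}{3 \left(v - \frac{72}{13}\right)} = -2 + \frac{1}{3 \left(- \frac{72}{13} + v\right)}$)
$h{\left(t{\left(16,-18 \right)} \right)} + r{\left(\left(-85\right) \left(-4\right) \right)} = 414 + \frac{445 - 78 \left(\left(-85\right) \left(-4\right)\right)}{3 \left(-72 + 13 \left(\left(-85\right) \left(-4\right)\right)\right)} = 414 + \frac{445 - 26520}{3 \left(-72 + 13 \cdot 340\right)} = 414 + \frac{445 - 26520}{3 \left(-72 + 4420\right)} = 414 + \frac{1}{3} \cdot \frac{1}{4348} \left(-26075\right) = 414 - \frac{26075}{13044} = \frac{5374141}{13044}$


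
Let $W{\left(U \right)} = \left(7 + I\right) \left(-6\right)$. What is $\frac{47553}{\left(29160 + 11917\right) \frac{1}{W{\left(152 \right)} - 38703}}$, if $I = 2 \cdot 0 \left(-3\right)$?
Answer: $- \frac{1842440985}{41077} \approx -44853.0$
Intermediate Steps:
$I = 0$ ($I = 0 \left(-3\right) = 0$)
$W{\left(U \right)} = -42$ ($W{\left(U \right)} = \left(7 + 0\right) \left(-6\right) = 7 \left(-6\right) = -42$)
$\frac{47553}{\left(29160 + 11917\right) \frac{1}{W{\left(152 \right)} - 38703}} = \frac{47553}{\left(29160 + 11917\right) \frac{1}{-42 - 38703}} = \frac{47553}{41077 \frac{1}{-38745}} = \frac{47553}{41077 \left(- \frac{1}{38745}\right)} = \frac{47553}{- \frac{41077}{38745}} = 47553 \left(- \frac{38745}{41077}\right) = - \frac{1842440985}{41077}$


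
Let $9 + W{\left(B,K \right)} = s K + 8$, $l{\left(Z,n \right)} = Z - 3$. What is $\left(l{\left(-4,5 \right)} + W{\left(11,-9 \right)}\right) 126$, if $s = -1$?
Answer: $126$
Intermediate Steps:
$l{\left(Z,n \right)} = -3 + Z$ ($l{\left(Z,n \right)} = Z - 3 = -3 + Z$)
$W{\left(B,K \right)} = -1 - K$ ($W{\left(B,K \right)} = -9 - \left(-8 + K\right) = -1 - K$)
$\left(l{\left(-4,5 \right)} + W{\left(11,-9 \right)}\right) 126 = \left(\left(-3 - 4\right) - -8\right) 126 = \left(-7 + \left(-1 + 9\right)\right) 126 = \left(-7 + 8\right) 126 = 1 \cdot 126 = 126$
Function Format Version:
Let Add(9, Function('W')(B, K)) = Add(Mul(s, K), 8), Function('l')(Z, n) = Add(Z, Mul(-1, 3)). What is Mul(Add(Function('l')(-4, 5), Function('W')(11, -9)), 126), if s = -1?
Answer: 126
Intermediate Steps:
Function('l')(Z, n) = Add(-3, Z) (Function('l')(Z, n) = Add(Z, -3) = Add(-3, Z))
Function('W')(B, K) = Add(-1, Mul(-1, K)) (Function('W')(B, K) = Add(-9, Add(Mul(-1, K), 8)) = Add(-9, Add(8, Mul(-1, K))) = Add(-1, Mul(-1, K)))
Mul(Add(Function('l')(-4, 5), Function('W')(11, -9)), 126) = Mul(Add(Add(-3, -4), Add(-1, Mul(-1, -9))), 126) = Mul(Add(-7, Add(-1, 9)), 126) = Mul(Add(-7, 8), 126) = Mul(1, 126) = 126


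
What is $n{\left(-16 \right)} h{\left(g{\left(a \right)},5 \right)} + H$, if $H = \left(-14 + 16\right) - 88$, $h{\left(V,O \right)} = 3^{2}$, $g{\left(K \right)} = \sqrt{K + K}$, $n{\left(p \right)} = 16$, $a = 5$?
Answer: $58$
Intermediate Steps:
$g{\left(K \right)} = \sqrt{2} \sqrt{K}$ ($g{\left(K \right)} = \sqrt{2 K} = \sqrt{2} \sqrt{K}$)
$h{\left(V,O \right)} = 9$
$H = -86$ ($H = 2 - 88 = -86$)
$n{\left(-16 \right)} h{\left(g{\left(a \right)},5 \right)} + H = 16 \cdot 9 - 86 = 144 - 86 = 58$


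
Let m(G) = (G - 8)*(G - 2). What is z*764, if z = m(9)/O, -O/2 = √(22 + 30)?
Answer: -1337*√13/13 ≈ -370.82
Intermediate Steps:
m(G) = (-8 + G)*(-2 + G)
O = -4*√13 (O = -2*√(22 + 30) = -4*√13 ≈ -14.422)
z = -7*√13/52 (z = (16 + 9² - 10*9)/((-4*√13)) = (16 + 81 - 90)*(-√13/52) = 7*(-√13/52) = -7*√13/52 ≈ -0.48536)
z*764 = -7*√13/52*764 = -1337*√13/13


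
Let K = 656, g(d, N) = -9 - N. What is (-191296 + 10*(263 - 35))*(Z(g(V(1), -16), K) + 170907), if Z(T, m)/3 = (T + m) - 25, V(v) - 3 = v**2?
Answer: -32665934136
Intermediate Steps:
V(v) = 3 + v**2
Z(T, m) = -75 + 3*T + 3*m (Z(T, m) = 3*((T + m) - 25) = 3*(-25 + T + m) = -75 + 3*T + 3*m)
(-191296 + 10*(263 - 35))*(Z(g(V(1), -16), K) + 170907) = (-191296 + 10*(263 - 35))*((-75 + 3*(-9 - 1*(-16)) + 3*656) + 170907) = (-191296 + 10*228)*((-75 + 3*(-9 + 16) + 1968) + 170907) = (-191296 + 2280)*((-75 + 3*7 + 1968) + 170907) = -189016*((-75 + 21 + 1968) + 170907) = -189016*(1914 + 170907) = -189016*172821 = -32665934136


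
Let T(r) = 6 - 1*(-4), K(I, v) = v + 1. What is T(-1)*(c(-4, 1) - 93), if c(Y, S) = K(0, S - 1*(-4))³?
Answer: 1230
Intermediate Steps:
K(I, v) = 1 + v
T(r) = 10 (T(r) = 6 + 4 = 10)
c(Y, S) = (5 + S)³ (c(Y, S) = (1 + (S - 1*(-4)))³ = (1 + (S + 4))³ = (1 + (4 + S))³ = (5 + S)³)
T(-1)*(c(-4, 1) - 93) = 10*((5 + 1)³ - 93) = 10*(6³ - 93) = 10*(216 - 93) = 10*123 = 1230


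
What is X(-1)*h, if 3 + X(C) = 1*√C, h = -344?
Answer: 1032 - 344*I ≈ 1032.0 - 344.0*I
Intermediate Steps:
X(C) = -3 + √C (X(C) = -3 + 1*√C = -3 + √C)
X(-1)*h = (-3 + √(-1))*(-344) = (-3 + I)*(-344) = 1032 - 344*I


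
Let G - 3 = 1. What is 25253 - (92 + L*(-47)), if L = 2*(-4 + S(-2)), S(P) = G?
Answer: 25161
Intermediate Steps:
G = 4 (G = 3 + 1 = 4)
S(P) = 4
L = 0 (L = 2*(-4 + 4) = 2*0 = 0)
25253 - (92 + L*(-47)) = 25253 - (92 + 0*(-47)) = 25253 - (92 + 0) = 25253 - 1*92 = 25253 - 92 = 25161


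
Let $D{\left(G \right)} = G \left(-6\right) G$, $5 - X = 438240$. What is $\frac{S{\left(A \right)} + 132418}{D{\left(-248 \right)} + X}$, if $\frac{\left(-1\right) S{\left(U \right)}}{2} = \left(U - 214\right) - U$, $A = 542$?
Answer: $- \frac{132846}{807259} \approx -0.16456$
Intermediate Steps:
$X = -438235$ ($X = 5 - 438240 = -438235$)
$S{\left(U \right)} = 428$ ($S{\left(U \right)} = - 2 \left(\left(U - 214\right) - U\right) = - 2 \left(\left(-214 + U\right) - U\right) = \left(-2\right) \left(-214\right) = 428$)
$D{\left(G \right)} = - 6 G^{2}$ ($D{\left(G \right)} = - 6 G G = - 6 G^{2}$)
$\frac{S{\left(A \right)} + 132418}{D{\left(-248 \right)} + X} = \frac{428 + 132418}{- 6 \left(-248\right)^{2} - 438235} = \frac{132846}{\left(-6\right) 61504 - 438235} = \frac{132846}{-369024 - 438235} = \frac{132846}{-807259} = 132846 \left(- \frac{1}{807259}\right) = - \frac{132846}{807259}$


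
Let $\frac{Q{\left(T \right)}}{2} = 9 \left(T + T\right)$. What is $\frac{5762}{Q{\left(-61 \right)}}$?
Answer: $- \frac{2881}{1098} \approx -2.6239$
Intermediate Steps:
$Q{\left(T \right)} = 36 T$ ($Q{\left(T \right)} = 2 \cdot 9 \left(T + T\right) = 2 \cdot 9 \cdot 2 T = 2 \cdot 18 T = 36 T$)
$\frac{5762}{Q{\left(-61 \right)}} = \frac{5762}{36 \left(-61\right)} = \frac{5762}{-2196} = 5762 \left(- \frac{1}{2196}\right) = - \frac{2881}{1098}$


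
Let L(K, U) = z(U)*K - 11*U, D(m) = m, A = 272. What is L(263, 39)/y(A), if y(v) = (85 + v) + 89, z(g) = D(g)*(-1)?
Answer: -5343/223 ≈ -23.960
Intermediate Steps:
z(g) = -g (z(g) = g*(-1) = -g)
L(K, U) = -11*U - K*U (L(K, U) = (-U)*K - 11*U = -K*U - 11*U = -11*U - K*U)
y(v) = 174 + v
L(263, 39)/y(A) = (39*(-11 - 1*263))/(174 + 272) = (39*(-11 - 263))/446 = (39*(-274))*(1/446) = -10686*1/446 = -5343/223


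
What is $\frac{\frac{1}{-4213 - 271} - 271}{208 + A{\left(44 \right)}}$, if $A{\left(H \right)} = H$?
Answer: $- \frac{57865}{53808} \approx -1.0754$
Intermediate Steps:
$\frac{\frac{1}{-4213 - 271} - 271}{208 + A{\left(44 \right)}} = \frac{\frac{1}{-4213 - 271} - 271}{208 + 44} = \frac{\frac{1}{-4484} - 271}{252} = \left(- \frac{1}{4484} - 271\right) \frac{1}{252} = \left(- \frac{1215165}{4484}\right) \frac{1}{252} = - \frac{57865}{53808}$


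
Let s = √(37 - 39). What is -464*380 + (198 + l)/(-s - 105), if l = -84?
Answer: 38*(-4640*√2 + 487203*I)/(√2 - 105*I) ≈ -1.7632e+5 + 0.014621*I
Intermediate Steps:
s = I*√2 (s = √(-2) = I*√2 ≈ 1.4142*I)
-464*380 + (198 + l)/(-s - 105) = -464*380 + (198 - 84)/(-I*√2 - 105) = -176320 + 114/(-I*√2 - 105) = -176320 + 114/(-105 - I*√2)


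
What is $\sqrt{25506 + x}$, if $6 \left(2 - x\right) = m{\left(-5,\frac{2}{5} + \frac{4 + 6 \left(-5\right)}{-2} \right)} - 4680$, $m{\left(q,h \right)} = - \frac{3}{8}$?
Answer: $\frac{\sqrt{420609}}{4} \approx 162.14$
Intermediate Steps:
$m{\left(q,h \right)} = - \frac{3}{8}$ ($m{\left(q,h \right)} = \left(-3\right) \frac{1}{8} = - \frac{3}{8}$)
$x = \frac{12513}{16}$ ($x = 2 - \frac{- \frac{3}{8} - 4680}{6} = 2 - - \frac{12481}{16} = 2 + \frac{12481}{16} = \frac{12513}{16} \approx 782.06$)
$\sqrt{25506 + x} = \sqrt{25506 + \frac{12513}{16}} = \sqrt{\frac{420609}{16}} = \frac{\sqrt{420609}}{4}$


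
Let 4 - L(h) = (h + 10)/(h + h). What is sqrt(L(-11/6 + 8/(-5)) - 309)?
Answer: I*sqrt(12902398)/206 ≈ 17.437*I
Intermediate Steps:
L(h) = 4 - (10 + h)/(2*h) (L(h) = 4 - (h + 10)/(h + h) = 4 - (10 + h)/(2*h))
sqrt(L(-11/6 + 8/(-5)) - 309) = sqrt((7/2 - 5/(-11/6 + 8/(-5))) - 309) = sqrt((7/2 - 5/(-11*1/6 + 8*(-1/5))) - 309) = sqrt((7/2 - 5/(-11/6 - 8/5)) - 309) = sqrt((7/2 - 5/(-103/30)) - 309) = sqrt((7/2 - 5*(-30/103)) - 309) = sqrt((7/2 + 150/103) - 309) = sqrt(1021/206 - 309) = sqrt(-62633/206) = I*sqrt(12902398)/206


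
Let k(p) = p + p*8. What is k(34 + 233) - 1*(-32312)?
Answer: 34715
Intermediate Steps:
k(p) = 9*p (k(p) = p + 8*p = 9*p)
k(34 + 233) - 1*(-32312) = 9*(34 + 233) - 1*(-32312) = 9*267 + 32312 = 2403 + 32312 = 34715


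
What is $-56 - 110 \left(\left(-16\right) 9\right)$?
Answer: $15784$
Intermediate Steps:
$-56 - 110 \left(\left(-16\right) 9\right) = -56 - -15840 = -56 + 15840 = 15784$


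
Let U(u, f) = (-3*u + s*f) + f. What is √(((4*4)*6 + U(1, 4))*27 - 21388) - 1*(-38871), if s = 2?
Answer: 38871 + I*√18553 ≈ 38871.0 + 136.21*I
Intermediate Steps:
U(u, f) = -3*u + 3*f (U(u, f) = (-3*u + 2*f) + f = -3*u + 3*f)
√(((4*4)*6 + U(1, 4))*27 - 21388) - 1*(-38871) = √(((4*4)*6 + (-3*1 + 3*4))*27 - 21388) - 1*(-38871) = √((16*6 + (-3 + 12))*27 - 21388) + 38871 = √((96 + 9)*27 - 21388) + 38871 = √(105*27 - 21388) + 38871 = √(2835 - 21388) + 38871 = √(-18553) + 38871 = I*√18553 + 38871 = 38871 + I*√18553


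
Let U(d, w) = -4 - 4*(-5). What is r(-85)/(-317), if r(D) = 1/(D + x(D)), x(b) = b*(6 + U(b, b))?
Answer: 1/619735 ≈ 1.6136e-6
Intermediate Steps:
U(d, w) = 16 (U(d, w) = -4 + 20 = 16)
x(b) = 22*b (x(b) = b*(6 + 16) = b*22 = 22*b)
r(D) = 1/(23*D) (r(D) = 1/(D + 22*D) = 1/(23*D))
r(-85)/(-317) = ((1/23)/(-85))/(-317) = ((1/23)*(-1/85))*(-1/317) = -1/1955*(-1/317) = 1/619735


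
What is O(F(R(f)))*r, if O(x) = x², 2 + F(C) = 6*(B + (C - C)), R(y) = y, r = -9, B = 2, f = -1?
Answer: -900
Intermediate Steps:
F(C) = 10 (F(C) = -2 + 6*(2 + (C - C)) = -2 + 6*(2 + 0) = -2 + 6*2 = -2 + 12 = 10)
O(F(R(f)))*r = 10²*(-9) = 100*(-9) = -900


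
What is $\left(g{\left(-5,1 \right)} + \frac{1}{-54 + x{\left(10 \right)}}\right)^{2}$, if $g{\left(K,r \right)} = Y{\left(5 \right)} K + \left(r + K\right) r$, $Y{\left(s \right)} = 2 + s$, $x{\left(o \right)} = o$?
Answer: $\frac{2948089}{1936} \approx 1522.8$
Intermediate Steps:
$g{\left(K,r \right)} = 7 K + r \left(K + r\right)$ ($g{\left(K,r \right)} = \left(2 + 5\right) K + \left(r + K\right) r = 7 K + \left(K + r\right) r = 7 K + r \left(K + r\right)$)
$\left(g{\left(-5,1 \right)} + \frac{1}{-54 + x{\left(10 \right)}}\right)^{2} = \left(\left(1^{2} + 7 \left(-5\right) - 5\right) + \frac{1}{-54 + 10}\right)^{2} = \left(\left(1 - 35 - 5\right) + \frac{1}{-44}\right)^{2} = \left(-39 - \frac{1}{44}\right)^{2} = \left(- \frac{1717}{44}\right)^{2} = \frac{2948089}{1936}$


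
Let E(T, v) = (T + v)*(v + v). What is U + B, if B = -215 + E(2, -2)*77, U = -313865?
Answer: -314080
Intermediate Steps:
E(T, v) = 2*v*(T + v) (E(T, v) = (T + v)*(2*v) = 2*v*(T + v))
B = -215 (B = -215 + (2*(-2)*(2 - 2))*77 = -215 + (2*(-2)*0)*77 = -215 + 0*77 = -215 + 0 = -215)
U + B = -313865 - 215 = -314080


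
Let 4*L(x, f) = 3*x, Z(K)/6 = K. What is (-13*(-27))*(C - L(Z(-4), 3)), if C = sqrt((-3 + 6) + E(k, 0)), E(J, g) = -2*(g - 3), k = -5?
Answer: 7371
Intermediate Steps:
Z(K) = 6*K
E(J, g) = 6 - 2*g (E(J, g) = -2*(-3 + g) = 6 - 2*g)
L(x, f) = 3*x/4 (L(x, f) = (3*x)/4 = 3*x/4)
C = 3 (C = sqrt((-3 + 6) + (6 - 2*0)) = sqrt(3 + (6 + 0)) = sqrt(3 + 6) = sqrt(9) = 3)
(-13*(-27))*(C - L(Z(-4), 3)) = (-13*(-27))*(3 - 3*6*(-4)/4) = 351*(3 - 3*(-24)/4) = 351*(3 - 1*(-18)) = 351*(3 + 18) = 351*21 = 7371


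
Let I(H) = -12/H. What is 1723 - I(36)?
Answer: 5170/3 ≈ 1723.3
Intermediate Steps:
1723 - I(36) = 1723 - (-12)/36 = 1723 - 1*(-⅓) = 1723 + ⅓ = 5170/3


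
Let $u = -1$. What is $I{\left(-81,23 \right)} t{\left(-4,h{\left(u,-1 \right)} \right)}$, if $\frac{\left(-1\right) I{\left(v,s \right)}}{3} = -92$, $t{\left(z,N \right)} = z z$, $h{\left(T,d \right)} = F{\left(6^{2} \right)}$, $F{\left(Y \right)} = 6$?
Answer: $4416$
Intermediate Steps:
$h{\left(T,d \right)} = 6$
$t{\left(z,N \right)} = z^{2}$
$I{\left(v,s \right)} = 276$ ($I{\left(v,s \right)} = \left(-3\right) \left(-92\right) = 276$)
$I{\left(-81,23 \right)} t{\left(-4,h{\left(u,-1 \right)} \right)} = 276 \left(-4\right)^{2} = 276 \cdot 16 = 4416$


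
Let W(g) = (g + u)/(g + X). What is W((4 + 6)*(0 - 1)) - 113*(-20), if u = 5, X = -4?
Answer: 31645/14 ≈ 2260.4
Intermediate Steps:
W(g) = (5 + g)/(-4 + g) (W(g) = (g + 5)/(g - 4) = (5 + g)/(-4 + g))
W((4 + 6)*(0 - 1)) - 113*(-20) = (5 + (4 + 6)*(0 - 1))/(-4 + (4 + 6)*(0 - 1)) - 113*(-20) = (5 + 10*(-1))/(-4 + 10*(-1)) + 2260 = (5 - 10)/(-4 - 10) + 2260 = -5/(-14) + 2260 = -1/14*(-5) + 2260 = 5/14 + 2260 = 31645/14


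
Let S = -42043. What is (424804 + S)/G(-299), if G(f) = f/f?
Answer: 382761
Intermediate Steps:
G(f) = 1
(424804 + S)/G(-299) = (424804 - 42043)/1 = 382761*1 = 382761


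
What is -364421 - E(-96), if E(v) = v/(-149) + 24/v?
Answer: -217195151/596 ≈ -3.6442e+5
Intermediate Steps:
E(v) = 24/v - v/149 (E(v) = v*(-1/149) + 24/v = -v/149 + 24/v = 24/v - v/149)
-364421 - E(-96) = -364421 - (24/(-96) - 1/149*(-96)) = -364421 - (24*(-1/96) + 96/149) = -364421 - (-¼ + 96/149) = -364421 - 1*235/596 = -364421 - 235/596 = -217195151/596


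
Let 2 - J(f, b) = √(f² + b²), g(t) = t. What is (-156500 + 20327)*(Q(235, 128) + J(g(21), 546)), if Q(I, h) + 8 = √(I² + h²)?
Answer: 817038 - 136173*√71609 + 2859633*√677 ≈ 3.8783e+7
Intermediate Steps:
Q(I, h) = -8 + √(I² + h²)
J(f, b) = 2 - √(b² + f²) (J(f, b) = 2 - √(f² + b²) = 2 - √(b² + f²))
(-156500 + 20327)*(Q(235, 128) + J(g(21), 546)) = (-156500 + 20327)*((-8 + √(235² + 128²)) + (2 - √(546² + 21²))) = -136173*((-8 + √(55225 + 16384)) + (2 - √(298116 + 441))) = -136173*((-8 + √71609) + (2 - √298557)) = -136173*((-8 + √71609) + (2 - 21*√677)) = -136173*(-6 + √71609 - 21*√677) = 817038 - 136173*√71609 + 2859633*√677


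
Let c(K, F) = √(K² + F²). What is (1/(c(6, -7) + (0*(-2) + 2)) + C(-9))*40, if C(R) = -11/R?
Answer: 3880/81 + 40*√85/81 ≈ 52.454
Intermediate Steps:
c(K, F) = √(F² + K²)
(1/(c(6, -7) + (0*(-2) + 2)) + C(-9))*40 = (1/(√((-7)² + 6²) + (0*(-2) + 2)) - 11/(-9))*40 = (1/(√(49 + 36) + (0 + 2)) - 11*(-⅑))*40 = (1/(√85 + 2) + 11/9)*40 = (1/(2 + √85) + 11/9)*40 = (11/9 + 1/(2 + √85))*40 = 440/9 + 40/(2 + √85)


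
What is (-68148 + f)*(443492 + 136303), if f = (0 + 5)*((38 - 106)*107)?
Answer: -60604811760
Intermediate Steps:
f = -36380 (f = 5*(-68*107) = 5*(-7276) = -36380)
(-68148 + f)*(443492 + 136303) = (-68148 - 36380)*(443492 + 136303) = -104528*579795 = -60604811760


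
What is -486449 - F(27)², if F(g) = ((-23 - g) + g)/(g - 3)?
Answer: -280195153/576 ≈ -4.8645e+5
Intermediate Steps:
F(g) = -23/(-3 + g)
-486449 - F(27)² = -486449 - (-23/(-3 + 27))² = -486449 - (-23/24)² = -486449 - 1*529/576 = -486449 - 529/576 = -280195153/576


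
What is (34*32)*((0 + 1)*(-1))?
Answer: -1088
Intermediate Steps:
(34*32)*((0 + 1)*(-1)) = 1088*(1*(-1)) = 1088*(-1) = -1088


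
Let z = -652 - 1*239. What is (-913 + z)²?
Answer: 3254416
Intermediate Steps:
z = -891 (z = -652 - 239 = -891)
(-913 + z)² = (-913 - 891)² = (-1804)² = 3254416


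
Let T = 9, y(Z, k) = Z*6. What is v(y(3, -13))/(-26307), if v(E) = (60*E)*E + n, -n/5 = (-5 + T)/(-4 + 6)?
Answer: -19430/26307 ≈ -0.73859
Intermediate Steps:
y(Z, k) = 6*Z
n = -10 (n = -5*(-5 + 9)/(-4 + 6) = -20/2 = -5*2 = -10)
v(E) = -10 + 60*E² (v(E) = (60*E)*E - 10 = 60*E² - 10 = -10 + 60*E²)
v(y(3, -13))/(-26307) = (-10 + 60*(6*3)²)/(-26307) = (-10 + 60*18²)*(-1/26307) = (-10 + 60*324)*(-1/26307) = (-10 + 19440)*(-1/26307) = 19430*(-1/26307) = -19430/26307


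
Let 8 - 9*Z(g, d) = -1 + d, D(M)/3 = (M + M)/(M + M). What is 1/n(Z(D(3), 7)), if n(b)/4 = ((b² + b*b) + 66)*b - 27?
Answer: -729/35900 ≈ -0.020306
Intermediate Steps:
D(M) = 3 (D(M) = 3*((M + M)/(M + M)) = 3*((2*M)/((2*M))) = 3*((2*M)*(1/(2*M))) = 3*1 = 3)
Z(g, d) = 1 - d/9 (Z(g, d) = 8/9 - (-1 + d)/9 = 8/9 + (⅑ - d/9) = 1 - d/9)
n(b) = -108 + 4*b*(66 + 2*b²) (n(b) = 4*(((b² + b*b) + 66)*b - 27) = 4*(((b² + b²) + 66)*b - 27) = 4*((2*b² + 66)*b - 27) = 4*((66 + 2*b²)*b - 27) = 4*(b*(66 + 2*b²) - 27) = 4*(-27 + b*(66 + 2*b²)) = -108 + 4*b*(66 + 2*b²))
1/n(Z(D(3), 7)) = 1/(-108 + 8*(1 - ⅑*7)³ + 264*(1 - ⅑*7)) = 1/(-108 + 8*(1 - 7/9)³ + 264*(1 - 7/9)) = 1/(-108 + 8*(2/9)³ + 264*(2/9)) = 1/(-108 + 8*(8/729) + 176/3) = 1/(-108 + 64/729 + 176/3) = 1/(-35900/729) = -729/35900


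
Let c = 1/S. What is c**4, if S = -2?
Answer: 1/16 ≈ 0.062500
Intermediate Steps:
c = -1/2 (c = 1/(-2) = -1/2 ≈ -0.50000)
c**4 = (-1/2)**4 = 1/16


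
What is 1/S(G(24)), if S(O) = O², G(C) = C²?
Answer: 1/331776 ≈ 3.0141e-6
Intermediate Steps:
1/S(G(24)) = 1/((24²)²) = 1/(576²) = 1/331776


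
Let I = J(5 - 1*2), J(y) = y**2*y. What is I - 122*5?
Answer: -583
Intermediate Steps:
J(y) = y**3
I = 27 (I = (5 - 1*2)**3 = (5 - 2)**3 = 3**3 = 27)
I - 122*5 = 27 - 122*5 = 27 - 610 = -583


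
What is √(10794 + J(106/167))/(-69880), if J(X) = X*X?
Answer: -√301045102/11669960 ≈ -0.0014868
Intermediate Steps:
J(X) = X²
√(10794 + J(106/167))/(-69880) = √(10794 + (106/167)²)/(-69880) = √(10794 + (106*(1/167))²)*(-1/69880) = √(10794 + (106/167)²)*(-1/69880) = √(10794 + 11236/27889)*(-1/69880) = √(301045102/27889)*(-1/69880) = (√301045102/167)*(-1/69880) = -√301045102/11669960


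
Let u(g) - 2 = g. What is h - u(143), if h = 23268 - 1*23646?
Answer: -523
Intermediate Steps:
h = -378 (h = 23268 - 23646 = -378)
u(g) = 2 + g
h - u(143) = -378 - (2 + 143) = -378 - 1*145 = -378 - 145 = -523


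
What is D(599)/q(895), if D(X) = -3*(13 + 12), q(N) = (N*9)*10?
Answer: -1/1074 ≈ -0.00093110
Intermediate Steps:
q(N) = 90*N (q(N) = (9*N)*10 = 90*N)
D(X) = -75 (D(X) = -3*25 = -75)
D(599)/q(895) = -75/(90*895) = -75/80550 = -75*1/80550 = -1/1074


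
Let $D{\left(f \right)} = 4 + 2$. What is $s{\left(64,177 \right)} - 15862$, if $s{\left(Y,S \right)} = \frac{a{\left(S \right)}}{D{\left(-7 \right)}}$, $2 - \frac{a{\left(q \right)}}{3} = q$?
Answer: $- \frac{31899}{2} \approx -15950.0$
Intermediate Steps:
$a{\left(q \right)} = 6 - 3 q$
$D{\left(f \right)} = 6$
$s{\left(Y,S \right)} = 1 - \frac{S}{2}$ ($s{\left(Y,S \right)} = \frac{6 - 3 S}{6} = \left(6 - 3 S\right) \frac{1}{6} = 1 - \frac{S}{2}$)
$s{\left(64,177 \right)} - 15862 = \left(1 - \frac{177}{2}\right) - 15862 = - \frac{175}{2} - 15862 = - \frac{31899}{2}$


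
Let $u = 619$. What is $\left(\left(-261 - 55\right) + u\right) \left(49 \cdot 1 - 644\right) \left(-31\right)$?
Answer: $5588835$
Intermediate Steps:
$\left(\left(-261 - 55\right) + u\right) \left(49 \cdot 1 - 644\right) \left(-31\right) = \left(\left(-261 - 55\right) + 619\right) \left(49 \cdot 1 - 644\right) \left(-31\right) = \left(\left(-261 - 55\right) + 619\right) \left(49 - 644\right) \left(-31\right) = \left(-316 + 619\right) \left(-595\right) \left(-31\right) = 303 \left(-595\right) \left(-31\right) = \left(-180285\right) \left(-31\right) = 5588835$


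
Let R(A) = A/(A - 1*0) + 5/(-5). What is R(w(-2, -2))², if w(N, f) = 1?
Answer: 0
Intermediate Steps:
R(A) = 0 (R(A) = A/(A + 0) + 5*(-⅕) = A/A - 1 = 1 - 1 = 0)
R(w(-2, -2))² = 0² = 0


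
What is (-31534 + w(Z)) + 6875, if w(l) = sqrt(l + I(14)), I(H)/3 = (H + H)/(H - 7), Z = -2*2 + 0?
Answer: -24659 + 2*sqrt(2) ≈ -24656.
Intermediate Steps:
Z = -4 (Z = -4 + 0 = -4)
I(H) = 6*H/(-7 + H) (I(H) = 3*((H + H)/(H - 7)) = 3*((2*H)/(-7 + H)) = 3*(2*H/(-7 + H)) = 6*H/(-7 + H))
w(l) = sqrt(12 + l) (w(l) = sqrt(l + 6*14/(-7 + 14)) = sqrt(l + 6*14/7) = sqrt(l + 6*14*(1/7)) = sqrt(l + 12) = sqrt(12 + l))
(-31534 + w(Z)) + 6875 = (-31534 + sqrt(12 - 4)) + 6875 = (-31534 + sqrt(8)) + 6875 = (-31534 + 2*sqrt(2)) + 6875 = -24659 + 2*sqrt(2)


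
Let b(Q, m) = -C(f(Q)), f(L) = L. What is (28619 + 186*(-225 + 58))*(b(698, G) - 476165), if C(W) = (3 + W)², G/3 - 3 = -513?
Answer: 2363763738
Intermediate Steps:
G = -1530 (G = 9 + 3*(-513) = 9 - 1539 = -1530)
b(Q, m) = -(3 + Q)²
(28619 + 186*(-225 + 58))*(b(698, G) - 476165) = (28619 + 186*(-225 + 58))*(-(3 + 698)² - 476165) = (28619 + 186*(-167))*(-1*701² - 476165) = (28619 - 31062)*(-1*491401 - 476165) = -2443*(-491401 - 476165) = -2443*(-967566) = 2363763738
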